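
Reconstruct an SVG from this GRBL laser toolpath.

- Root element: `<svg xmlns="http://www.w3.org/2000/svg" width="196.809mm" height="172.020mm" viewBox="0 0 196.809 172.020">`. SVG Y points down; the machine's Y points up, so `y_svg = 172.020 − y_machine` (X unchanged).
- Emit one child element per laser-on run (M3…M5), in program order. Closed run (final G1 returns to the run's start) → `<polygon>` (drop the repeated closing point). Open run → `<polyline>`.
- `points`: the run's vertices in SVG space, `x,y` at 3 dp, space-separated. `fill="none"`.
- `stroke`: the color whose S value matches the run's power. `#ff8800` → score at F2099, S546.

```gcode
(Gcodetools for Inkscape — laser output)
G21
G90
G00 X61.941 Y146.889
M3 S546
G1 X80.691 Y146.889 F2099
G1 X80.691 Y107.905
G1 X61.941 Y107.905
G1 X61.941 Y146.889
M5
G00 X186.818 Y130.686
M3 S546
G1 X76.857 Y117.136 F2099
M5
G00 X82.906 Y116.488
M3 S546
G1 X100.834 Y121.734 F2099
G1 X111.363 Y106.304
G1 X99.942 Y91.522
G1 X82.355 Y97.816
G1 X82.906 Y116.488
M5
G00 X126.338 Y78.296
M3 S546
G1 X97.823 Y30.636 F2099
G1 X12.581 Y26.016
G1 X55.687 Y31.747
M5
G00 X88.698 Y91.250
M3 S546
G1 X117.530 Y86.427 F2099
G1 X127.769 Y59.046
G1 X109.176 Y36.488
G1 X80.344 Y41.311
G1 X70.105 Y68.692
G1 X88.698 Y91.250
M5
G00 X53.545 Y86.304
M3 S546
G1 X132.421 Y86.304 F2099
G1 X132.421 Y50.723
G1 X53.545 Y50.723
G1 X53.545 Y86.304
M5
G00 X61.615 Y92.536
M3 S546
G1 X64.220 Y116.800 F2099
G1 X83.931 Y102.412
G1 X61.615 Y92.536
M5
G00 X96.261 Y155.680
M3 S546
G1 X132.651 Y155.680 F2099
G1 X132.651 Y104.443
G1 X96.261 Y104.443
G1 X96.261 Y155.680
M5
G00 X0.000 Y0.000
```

<svg xmlns="http://www.w3.org/2000/svg" width="196.809mm" height="172.020mm" viewBox="0 0 196.809 172.020">
  <polygon points="61.941,25.131 80.691,25.131 80.691,64.115 61.941,64.115" fill="none" stroke="#ff8800"/>
  <polyline points="186.818,41.334 76.857,54.884" fill="none" stroke="#ff8800"/>
  <polygon points="82.906,55.532 100.834,50.286 111.363,65.716 99.942,80.498 82.355,74.204" fill="none" stroke="#ff8800"/>
  <polyline points="126.338,93.724 97.823,141.384 12.581,146.004 55.687,140.273" fill="none" stroke="#ff8800"/>
  <polygon points="88.698,80.770 117.530,85.593 127.769,112.974 109.176,135.532 80.344,130.709 70.105,103.328" fill="none" stroke="#ff8800"/>
  <polygon points="53.545,85.716 132.421,85.716 132.421,121.297 53.545,121.297" fill="none" stroke="#ff8800"/>
  <polygon points="61.615,79.484 64.220,55.220 83.931,69.608" fill="none" stroke="#ff8800"/>
  <polygon points="96.261,16.340 132.651,16.340 132.651,67.577 96.261,67.577" fill="none" stroke="#ff8800"/>
</svg>

y_svg = 172.020 − y_m. Every run uses S546, so all elements get stroke `#ff8800` (score).

[1] closed run; points: 61.941,25.131 80.691,25.131 80.691,64.115 61.941,64.115

[2] open run; points: 186.818,41.334 76.857,54.884

[3] closed run; points: 82.906,55.532 100.834,50.286 111.363,65.716 99.942,80.498 82.355,74.204

[4] open run; points: 126.338,93.724 97.823,141.384 12.581,146.004 55.687,140.273

[5] closed run; points: 88.698,80.770 117.530,85.593 127.769,112.974 109.176,135.532 80.344,130.709 70.105,103.328

[6] closed run; points: 53.545,85.716 132.421,85.716 132.421,121.297 53.545,121.297

[7] closed run; points: 61.615,79.484 64.220,55.220 83.931,69.608

[8] closed run; points: 96.261,16.340 132.651,16.340 132.651,67.577 96.261,67.577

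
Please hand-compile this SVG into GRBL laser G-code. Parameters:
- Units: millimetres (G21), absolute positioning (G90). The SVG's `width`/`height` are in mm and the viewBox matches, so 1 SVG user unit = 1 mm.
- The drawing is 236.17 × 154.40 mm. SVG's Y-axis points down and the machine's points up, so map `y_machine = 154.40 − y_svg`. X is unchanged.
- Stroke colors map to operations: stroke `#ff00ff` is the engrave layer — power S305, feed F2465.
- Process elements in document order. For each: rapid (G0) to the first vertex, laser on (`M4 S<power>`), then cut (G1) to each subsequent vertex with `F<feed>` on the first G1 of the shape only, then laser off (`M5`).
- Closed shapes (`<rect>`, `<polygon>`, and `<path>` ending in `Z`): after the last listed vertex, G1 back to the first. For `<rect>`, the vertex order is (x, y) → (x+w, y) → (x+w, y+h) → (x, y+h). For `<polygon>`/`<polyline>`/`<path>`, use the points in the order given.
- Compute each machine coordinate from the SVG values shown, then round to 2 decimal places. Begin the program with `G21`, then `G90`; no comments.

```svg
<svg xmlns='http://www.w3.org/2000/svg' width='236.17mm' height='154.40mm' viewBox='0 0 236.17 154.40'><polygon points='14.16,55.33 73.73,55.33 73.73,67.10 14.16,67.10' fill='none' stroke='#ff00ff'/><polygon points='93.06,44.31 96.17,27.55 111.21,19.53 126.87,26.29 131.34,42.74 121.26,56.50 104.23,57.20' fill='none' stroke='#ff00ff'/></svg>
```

G21
G90
G0 X14.16 Y99.07
M4 S305
G1 X73.73 Y99.07 F2465
G1 X73.73 Y87.30
G1 X14.16 Y87.30
G1 X14.16 Y99.07
M5
G0 X93.06 Y110.09
M4 S305
G1 X96.17 Y126.85 F2465
G1 X111.21 Y134.87
G1 X126.87 Y128.11
G1 X131.34 Y111.66
G1 X121.26 Y97.90
G1 X104.23 Y97.20
G1 X93.06 Y110.09
M5

1 u = 1 mm; y_m = 154.40 − y.

[1] `<polygon>` rectangle, #ff00ff→engrave S305 F2465: (14.16,99.07) → (73.73,99.07) → (73.73,87.30) → (14.16,87.30) → (14.16,99.07) (closed)

[2] `<polygon>` regular polygon, #ff00ff→engrave S305 F2465: (93.06,110.09) → (96.17,126.85) → (111.21,134.87) → (126.87,128.11) → (131.34,111.66) → (121.26,97.90) → (104.23,97.20) → (93.06,110.09) (closed)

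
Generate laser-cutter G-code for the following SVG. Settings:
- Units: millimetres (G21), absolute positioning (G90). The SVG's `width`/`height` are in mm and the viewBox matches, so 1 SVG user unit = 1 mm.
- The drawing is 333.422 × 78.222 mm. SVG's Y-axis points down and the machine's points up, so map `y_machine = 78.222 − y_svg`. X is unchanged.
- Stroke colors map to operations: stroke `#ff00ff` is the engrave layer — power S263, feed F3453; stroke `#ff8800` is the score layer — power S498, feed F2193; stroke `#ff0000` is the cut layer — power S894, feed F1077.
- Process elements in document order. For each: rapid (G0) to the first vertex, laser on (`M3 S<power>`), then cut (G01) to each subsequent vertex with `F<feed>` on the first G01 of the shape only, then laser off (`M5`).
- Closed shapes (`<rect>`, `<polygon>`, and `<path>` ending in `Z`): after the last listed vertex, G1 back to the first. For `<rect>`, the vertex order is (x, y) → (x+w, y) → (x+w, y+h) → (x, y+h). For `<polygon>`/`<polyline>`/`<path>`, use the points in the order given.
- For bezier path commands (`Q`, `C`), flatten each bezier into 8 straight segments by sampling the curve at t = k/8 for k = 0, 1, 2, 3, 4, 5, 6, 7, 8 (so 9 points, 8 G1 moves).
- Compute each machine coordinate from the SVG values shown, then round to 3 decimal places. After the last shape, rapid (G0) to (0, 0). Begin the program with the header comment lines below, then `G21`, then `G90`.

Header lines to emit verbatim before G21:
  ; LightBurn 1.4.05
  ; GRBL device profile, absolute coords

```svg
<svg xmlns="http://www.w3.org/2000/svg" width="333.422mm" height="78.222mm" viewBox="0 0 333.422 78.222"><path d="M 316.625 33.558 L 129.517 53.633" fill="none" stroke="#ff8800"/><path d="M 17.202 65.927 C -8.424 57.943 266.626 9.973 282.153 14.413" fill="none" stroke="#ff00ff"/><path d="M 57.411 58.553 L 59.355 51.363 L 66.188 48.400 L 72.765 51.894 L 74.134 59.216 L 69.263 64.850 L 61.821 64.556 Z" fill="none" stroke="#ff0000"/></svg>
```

; LightBurn 1.4.05
; GRBL device profile, absolute coords
G21
G90
G0 X316.625 Y44.664
M3 S498
G01 X129.517 Y24.589 F2193
M5
G0 X17.202 Y12.295
M3 S263
G01 X20.592 Y16.983 F3453
G01 X45.606 Y24.337
G01 X85.679 Y33.274
G01 X134.245 Y42.711
G01 X184.741 Y51.566
G01 X230.600 Y58.756
G01 X265.259 Y63.198
G01 X282.153 Y63.809
M5
G0 X57.411 Y19.669
M3 S894
G01 X59.355 Y26.859 F1077
G01 X66.188 Y29.822
G01 X72.765 Y26.328
G01 X74.134 Y19.006
G01 X69.263 Y13.372
G01 X61.821 Y13.666
G01 X57.411 Y19.669
M5
G0 X0.000 Y0.000

viewBox `0 0 333.422 78.222` with mm width/height → 1 unit = 1 mm. Flip: y_m = 78.222 − y_svg.

**Shape 1** — `<path>` line segment, stroke `#ff8800` → score (S498, F2193). Machine vertices: (316.625,44.664) → (129.517,24.589). Open path.

**Shape 2** — `<path>` cubic bezier, stroke `#ff00ff` → engrave (S263, F3453). Control points (SVG): P0=(17.202,65.927), P1=(-8.424,57.943), P2=(266.626,9.973), P3=(282.153,14.413); sampled at t=k/8. Machine vertices: (17.202,12.295) → (20.592,16.983) → (45.606,24.337) → (85.679,33.274) → (134.245,42.711) → (184.741,51.566) → (230.600,58.756) → (265.259,63.198) → (282.153,63.809). Open path.

**Shape 3** — `<path>` regular polygon, stroke `#ff0000` → cut (S894, F1077). Machine vertices: (57.411,19.669) → (59.355,26.859) → (66.188,29.822) → (72.765,26.328) → (74.134,19.006) → (69.263,13.372) → (61.821,13.666) → (57.411,19.669). Closed: final G1 returns to the first vertex.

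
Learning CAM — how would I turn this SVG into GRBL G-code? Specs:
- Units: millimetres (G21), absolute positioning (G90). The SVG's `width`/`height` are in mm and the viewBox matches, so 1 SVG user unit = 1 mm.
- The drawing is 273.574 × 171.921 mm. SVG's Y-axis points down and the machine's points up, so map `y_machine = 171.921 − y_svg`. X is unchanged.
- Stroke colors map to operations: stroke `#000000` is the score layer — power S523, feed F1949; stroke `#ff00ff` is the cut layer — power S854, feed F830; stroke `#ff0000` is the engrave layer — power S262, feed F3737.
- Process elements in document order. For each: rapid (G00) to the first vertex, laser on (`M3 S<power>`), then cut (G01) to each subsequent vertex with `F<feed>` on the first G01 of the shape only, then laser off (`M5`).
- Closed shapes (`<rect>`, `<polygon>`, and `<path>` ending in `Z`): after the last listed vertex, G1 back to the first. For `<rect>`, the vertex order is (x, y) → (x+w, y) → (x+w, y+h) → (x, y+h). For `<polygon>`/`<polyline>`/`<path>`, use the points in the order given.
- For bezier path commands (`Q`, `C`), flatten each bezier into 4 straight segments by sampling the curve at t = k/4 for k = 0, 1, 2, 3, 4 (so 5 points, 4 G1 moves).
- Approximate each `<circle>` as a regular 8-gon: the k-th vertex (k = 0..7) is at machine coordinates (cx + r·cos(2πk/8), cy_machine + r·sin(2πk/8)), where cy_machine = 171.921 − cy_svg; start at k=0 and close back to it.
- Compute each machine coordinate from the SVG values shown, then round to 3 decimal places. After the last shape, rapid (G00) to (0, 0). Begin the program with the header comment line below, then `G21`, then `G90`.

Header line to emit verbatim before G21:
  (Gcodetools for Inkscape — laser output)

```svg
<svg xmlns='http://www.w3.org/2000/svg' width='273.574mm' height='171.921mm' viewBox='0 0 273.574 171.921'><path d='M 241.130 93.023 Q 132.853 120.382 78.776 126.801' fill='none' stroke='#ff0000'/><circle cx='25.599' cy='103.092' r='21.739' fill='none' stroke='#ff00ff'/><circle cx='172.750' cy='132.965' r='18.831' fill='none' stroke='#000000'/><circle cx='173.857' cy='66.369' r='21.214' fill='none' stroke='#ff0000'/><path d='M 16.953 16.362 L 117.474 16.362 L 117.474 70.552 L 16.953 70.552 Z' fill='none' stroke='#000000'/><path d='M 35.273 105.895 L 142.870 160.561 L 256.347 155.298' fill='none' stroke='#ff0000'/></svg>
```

1 u = 1 mm; y_m = 171.921 − y.

[1] `<path>` quadratic bezier, #ff0000→engrave S262 F3737: (241.130,78.898) → (190.379,66.527) → (146.403,56.774) → (109.202,49.638) → (78.776,45.120)

[2] `<circle>` circle, #ff00ff→cut S854 F830: (47.338,68.829) → (40.971,84.201) → (25.599,90.568) → (10.227,84.201) → (3.860,68.829) → (10.227,53.457) → (25.599,47.090) → (40.971,53.457) → (47.338,68.829) (closed)

[3] `<circle>` circle, #000000→score S523 F1949: (191.581,38.956) → (186.066,52.272) → (172.750,57.787) → (159.434,52.272) → (153.919,38.956) → (159.434,25.640) → (172.750,20.125) → (186.066,25.640) → (191.581,38.956) (closed)

[4] `<circle>` circle, #ff0000→engrave S262 F3737: (195.071,105.552) → (188.858,120.553) → (173.857,126.766) → (158.856,120.553) → (152.643,105.552) → (158.856,90.551) → (173.857,84.338) → (188.858,90.551) → (195.071,105.552) (closed)

[5] `<path>` rectangle, #000000→score S523 F1949: (16.953,155.559) → (117.474,155.559) → (117.474,101.369) → (16.953,101.369) → (16.953,155.559) (closed)

[6] `<path>` open polyline, #ff0000→engrave S262 F3737: (35.273,66.026) → (142.870,11.360) → (256.347,16.623)

(Gcodetools for Inkscape — laser output)
G21
G90
G00 X241.130 Y78.898
M3 S262
G01 X190.379 Y66.527 F3737
G01 X146.403 Y56.774
G01 X109.202 Y49.638
G01 X78.776 Y45.120
M5
G00 X47.338 Y68.829
M3 S854
G01 X40.971 Y84.201 F830
G01 X25.599 Y90.568
G01 X10.227 Y84.201
G01 X3.860 Y68.829
G01 X10.227 Y53.457
G01 X25.599 Y47.090
G01 X40.971 Y53.457
G01 X47.338 Y68.829
M5
G00 X191.581 Y38.956
M3 S523
G01 X186.066 Y52.272 F1949
G01 X172.750 Y57.787
G01 X159.434 Y52.272
G01 X153.919 Y38.956
G01 X159.434 Y25.640
G01 X172.750 Y20.125
G01 X186.066 Y25.640
G01 X191.581 Y38.956
M5
G00 X195.071 Y105.552
M3 S262
G01 X188.858 Y120.553 F3737
G01 X173.857 Y126.766
G01 X158.856 Y120.553
G01 X152.643 Y105.552
G01 X158.856 Y90.551
G01 X173.857 Y84.338
G01 X188.858 Y90.551
G01 X195.071 Y105.552
M5
G00 X16.953 Y155.559
M3 S523
G01 X117.474 Y155.559 F1949
G01 X117.474 Y101.369
G01 X16.953 Y101.369
G01 X16.953 Y155.559
M5
G00 X35.273 Y66.026
M3 S262
G01 X142.870 Y11.360 F3737
G01 X256.347 Y16.623
M5
G00 X0.000 Y0.000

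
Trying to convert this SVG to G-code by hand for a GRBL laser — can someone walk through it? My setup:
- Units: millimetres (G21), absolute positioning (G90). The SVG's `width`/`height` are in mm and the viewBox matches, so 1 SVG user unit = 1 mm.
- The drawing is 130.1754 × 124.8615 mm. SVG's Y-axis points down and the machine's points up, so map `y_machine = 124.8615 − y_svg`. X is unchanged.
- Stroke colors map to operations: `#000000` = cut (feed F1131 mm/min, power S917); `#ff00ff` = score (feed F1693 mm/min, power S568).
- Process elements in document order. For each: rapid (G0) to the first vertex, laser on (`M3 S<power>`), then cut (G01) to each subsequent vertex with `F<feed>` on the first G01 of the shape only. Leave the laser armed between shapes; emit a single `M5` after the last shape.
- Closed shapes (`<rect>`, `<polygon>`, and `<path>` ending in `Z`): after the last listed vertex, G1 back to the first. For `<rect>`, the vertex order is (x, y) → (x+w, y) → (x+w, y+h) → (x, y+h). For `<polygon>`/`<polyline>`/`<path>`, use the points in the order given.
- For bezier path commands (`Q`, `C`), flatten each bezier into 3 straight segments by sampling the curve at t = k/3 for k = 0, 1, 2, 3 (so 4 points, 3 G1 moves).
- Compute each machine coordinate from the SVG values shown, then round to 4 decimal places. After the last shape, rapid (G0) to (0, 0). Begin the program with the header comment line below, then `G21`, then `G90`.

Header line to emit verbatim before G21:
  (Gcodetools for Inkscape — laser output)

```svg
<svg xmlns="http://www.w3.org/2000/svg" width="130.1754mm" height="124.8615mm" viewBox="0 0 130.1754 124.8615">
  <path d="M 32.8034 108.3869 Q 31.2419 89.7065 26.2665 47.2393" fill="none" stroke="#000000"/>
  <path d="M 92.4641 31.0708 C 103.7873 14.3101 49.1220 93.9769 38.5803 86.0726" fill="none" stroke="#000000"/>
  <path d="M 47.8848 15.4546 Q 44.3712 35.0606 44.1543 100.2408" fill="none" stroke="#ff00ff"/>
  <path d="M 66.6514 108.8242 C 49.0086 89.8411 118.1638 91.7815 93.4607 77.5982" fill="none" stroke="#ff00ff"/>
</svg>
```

(Gcodetools for Inkscape — laser output)
G21
G90
G0 X32.8034 Y16.4746
M3 S917
G01 X31.3831 Y31.5712 F1131
G01 X29.2041 Y51.9537
G01 X26.2665 Y77.6222
G0 X92.4641 Y93.7907
M3 S917
G01 X85.8694 Y85.2237 F1131
G01 X59.7516 Y53.2602
G01 X38.5803 Y38.7889
G0 X47.8848 Y109.4069
M3 S568
G01 X45.9087 Y91.2724 F1693
G01 X44.6652 Y63.0104
G01 X44.1543 Y24.6207
G0 X66.6514 Y16.0373
M3 S568
G01 X71.2503 Y29.4180 F1693
G01 X93.5687 Y37.0824
G01 X93.4607 Y47.2633
M5
G0 X0.0000 Y0.0000

Since the viewBox matches the mm dimensions, user units are millimetres directly. The only transform is the Y-flip y_m = 124.8615 − y_svg.

Shape 1 is a quadratic bezier drawn with `<path>`. Its stroke #000000 means cut at S917, F1131. After flipping Y the toolpath is (32.8034,16.4746) → (31.3831,31.5712) → (29.2041,51.9537) → (26.2665,77.6222).

Shape 2 is a cubic bezier drawn with `<path>`. Its stroke #000000 means cut at S917, F1131. After flipping Y the toolpath is (92.4641,93.7907) → (85.8694,85.2237) → (59.7516,53.2602) → (38.5803,38.7889).

Shape 3 is a quadratic bezier drawn with `<path>`. Its stroke #ff00ff means score at S568, F1693. After flipping Y the toolpath is (47.8848,109.4069) → (45.9087,91.2724) → (44.6652,63.0104) → (44.1543,24.6207).

Shape 4 is a cubic bezier drawn with `<path>`. Its stroke #ff00ff means score at S568, F1693. After flipping Y the toolpath is (66.6514,16.0373) → (71.2503,29.4180) → (93.5687,37.0824) → (93.4607,47.2633).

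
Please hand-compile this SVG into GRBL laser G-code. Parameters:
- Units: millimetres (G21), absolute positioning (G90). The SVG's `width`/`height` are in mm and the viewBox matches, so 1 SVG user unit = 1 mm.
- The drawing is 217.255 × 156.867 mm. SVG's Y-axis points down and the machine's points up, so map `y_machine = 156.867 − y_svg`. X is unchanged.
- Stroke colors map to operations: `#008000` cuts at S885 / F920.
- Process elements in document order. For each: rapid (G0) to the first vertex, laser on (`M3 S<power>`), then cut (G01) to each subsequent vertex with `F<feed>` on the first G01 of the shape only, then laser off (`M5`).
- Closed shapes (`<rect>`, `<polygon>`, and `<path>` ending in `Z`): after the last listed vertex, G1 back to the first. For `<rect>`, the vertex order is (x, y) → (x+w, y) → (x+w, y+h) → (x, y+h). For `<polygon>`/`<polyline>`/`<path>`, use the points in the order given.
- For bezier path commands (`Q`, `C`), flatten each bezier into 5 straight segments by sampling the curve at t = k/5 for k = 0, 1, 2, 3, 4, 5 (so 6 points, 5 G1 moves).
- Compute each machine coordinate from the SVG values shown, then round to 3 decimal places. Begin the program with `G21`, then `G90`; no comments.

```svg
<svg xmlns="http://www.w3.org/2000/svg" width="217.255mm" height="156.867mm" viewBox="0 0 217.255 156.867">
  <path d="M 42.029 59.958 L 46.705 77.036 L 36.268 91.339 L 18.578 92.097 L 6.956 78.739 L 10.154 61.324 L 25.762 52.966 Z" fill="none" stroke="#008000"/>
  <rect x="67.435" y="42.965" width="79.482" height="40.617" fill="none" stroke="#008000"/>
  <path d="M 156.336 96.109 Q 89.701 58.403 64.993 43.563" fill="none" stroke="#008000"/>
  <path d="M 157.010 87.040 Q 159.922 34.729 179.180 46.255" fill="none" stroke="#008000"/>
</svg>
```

viewBox `0 0 217.255 156.867` with mm width/height → 1 unit = 1 mm. Flip: y_m = 156.867 − y_svg.

**Shape 1** — `<path>` regular polygon, stroke `#008000` → cut (S885, F920). Machine vertices: (42.029,96.909) → (46.705,79.831) → (36.268,65.528) → (18.578,64.770) → (6.956,78.128) → (10.154,95.543) → (25.762,103.901) → (42.029,96.909). Closed: final G1 returns to the first vertex.

**Shape 2** — `<rect>` rectangle, stroke `#008000` → cut (S885, F920). Machine vertices: (67.435,113.902) → (146.917,113.902) → (146.917,73.285) → (67.435,73.285) → (67.435,113.902). Closed: final G1 returns to the first vertex.

**Shape 3** — `<path>` quadratic bezier, stroke `#008000` → cut (S885, F920). Control points (SVG): P0=(156.336,96.109), P1=(89.701,58.403), P2=(64.993,43.563); sampled at t=k/5. Machine vertices: (156.336,60.758) → (131.359,74.926) → (109.736,87.264) → (91.468,97.773) → (76.553,106.453) → (64.993,113.304). Open path.

**Shape 4** — `<path>` quadratic bezier, stroke `#008000` → cut (S885, F920). Control points (SVG): P0=(157.010,87.040), P1=(159.922,34.729), P2=(179.180,46.255); sampled at t=k/5. Machine vertices: (157.010,69.827) → (158.829,88.198) → (161.955,101.462) → (166.389,109.619) → (172.131,112.669) → (179.180,110.612). Open path.

G21
G90
G0 X42.029 Y96.909
M3 S885
G01 X46.705 Y79.831 F920
G01 X36.268 Y65.528
G01 X18.578 Y64.770
G01 X6.956 Y78.128
G01 X10.154 Y95.543
G01 X25.762 Y103.901
G01 X42.029 Y96.909
M5
G0 X67.435 Y113.902
M3 S885
G01 X146.917 Y113.902 F920
G01 X146.917 Y73.285
G01 X67.435 Y73.285
G01 X67.435 Y113.902
M5
G0 X156.336 Y60.758
M3 S885
G01 X131.359 Y74.926 F920
G01 X109.736 Y87.264
G01 X91.468 Y97.773
G01 X76.553 Y106.453
G01 X64.993 Y113.304
M5
G0 X157.010 Y69.827
M3 S885
G01 X158.829 Y88.198 F920
G01 X161.955 Y101.462
G01 X166.389 Y109.619
G01 X172.131 Y112.669
G01 X179.180 Y110.612
M5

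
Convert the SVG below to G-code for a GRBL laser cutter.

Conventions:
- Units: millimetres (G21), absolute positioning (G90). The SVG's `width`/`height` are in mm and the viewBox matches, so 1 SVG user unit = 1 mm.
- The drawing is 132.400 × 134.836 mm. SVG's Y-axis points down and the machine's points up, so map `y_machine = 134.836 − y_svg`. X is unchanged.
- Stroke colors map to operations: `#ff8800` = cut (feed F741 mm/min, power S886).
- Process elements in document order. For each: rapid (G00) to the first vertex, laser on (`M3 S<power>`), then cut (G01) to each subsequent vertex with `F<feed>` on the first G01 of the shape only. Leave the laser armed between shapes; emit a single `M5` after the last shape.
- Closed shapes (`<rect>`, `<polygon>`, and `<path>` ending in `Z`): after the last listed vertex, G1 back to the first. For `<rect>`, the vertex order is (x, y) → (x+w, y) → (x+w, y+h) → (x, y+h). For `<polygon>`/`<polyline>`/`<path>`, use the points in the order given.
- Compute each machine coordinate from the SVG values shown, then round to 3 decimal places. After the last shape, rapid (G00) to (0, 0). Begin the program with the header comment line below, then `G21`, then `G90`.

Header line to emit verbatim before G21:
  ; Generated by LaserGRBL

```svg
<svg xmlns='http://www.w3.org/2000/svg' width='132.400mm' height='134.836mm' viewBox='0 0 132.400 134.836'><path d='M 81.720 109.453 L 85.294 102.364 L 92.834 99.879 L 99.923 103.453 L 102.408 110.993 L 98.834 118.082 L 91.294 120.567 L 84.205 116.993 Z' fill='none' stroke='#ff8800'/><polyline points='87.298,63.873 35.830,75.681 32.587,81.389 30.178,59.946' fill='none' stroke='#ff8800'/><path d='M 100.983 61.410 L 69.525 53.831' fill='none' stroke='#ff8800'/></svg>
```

1 u = 1 mm; y_m = 134.836 − y.

[1] `<path>` regular polygon, #ff8800→cut S886 F741: (81.720,25.383) → (85.294,32.472) → (92.834,34.957) → (99.923,31.383) → (102.408,23.843) → (98.834,16.754) → (91.294,14.269) → (84.205,17.843) → (81.720,25.383) (closed)

[2] `<polyline>` open polyline, #ff8800→cut S886 F741: (87.298,70.963) → (35.830,59.155) → (32.587,53.447) → (30.178,74.890)

[3] `<path>` line segment, #ff8800→cut S886 F741: (100.983,73.426) → (69.525,81.005)

; Generated by LaserGRBL
G21
G90
G00 X81.720 Y25.383
M3 S886
G01 X85.294 Y32.472 F741
G01 X92.834 Y34.957
G01 X99.923 Y31.383
G01 X102.408 Y23.843
G01 X98.834 Y16.754
G01 X91.294 Y14.269
G01 X84.205 Y17.843
G01 X81.720 Y25.383
G00 X87.298 Y70.963
M3 S886
G01 X35.830 Y59.155 F741
G01 X32.587 Y53.447
G01 X30.178 Y74.890
G00 X100.983 Y73.426
M3 S886
G01 X69.525 Y81.005 F741
M5
G00 X0.000 Y0.000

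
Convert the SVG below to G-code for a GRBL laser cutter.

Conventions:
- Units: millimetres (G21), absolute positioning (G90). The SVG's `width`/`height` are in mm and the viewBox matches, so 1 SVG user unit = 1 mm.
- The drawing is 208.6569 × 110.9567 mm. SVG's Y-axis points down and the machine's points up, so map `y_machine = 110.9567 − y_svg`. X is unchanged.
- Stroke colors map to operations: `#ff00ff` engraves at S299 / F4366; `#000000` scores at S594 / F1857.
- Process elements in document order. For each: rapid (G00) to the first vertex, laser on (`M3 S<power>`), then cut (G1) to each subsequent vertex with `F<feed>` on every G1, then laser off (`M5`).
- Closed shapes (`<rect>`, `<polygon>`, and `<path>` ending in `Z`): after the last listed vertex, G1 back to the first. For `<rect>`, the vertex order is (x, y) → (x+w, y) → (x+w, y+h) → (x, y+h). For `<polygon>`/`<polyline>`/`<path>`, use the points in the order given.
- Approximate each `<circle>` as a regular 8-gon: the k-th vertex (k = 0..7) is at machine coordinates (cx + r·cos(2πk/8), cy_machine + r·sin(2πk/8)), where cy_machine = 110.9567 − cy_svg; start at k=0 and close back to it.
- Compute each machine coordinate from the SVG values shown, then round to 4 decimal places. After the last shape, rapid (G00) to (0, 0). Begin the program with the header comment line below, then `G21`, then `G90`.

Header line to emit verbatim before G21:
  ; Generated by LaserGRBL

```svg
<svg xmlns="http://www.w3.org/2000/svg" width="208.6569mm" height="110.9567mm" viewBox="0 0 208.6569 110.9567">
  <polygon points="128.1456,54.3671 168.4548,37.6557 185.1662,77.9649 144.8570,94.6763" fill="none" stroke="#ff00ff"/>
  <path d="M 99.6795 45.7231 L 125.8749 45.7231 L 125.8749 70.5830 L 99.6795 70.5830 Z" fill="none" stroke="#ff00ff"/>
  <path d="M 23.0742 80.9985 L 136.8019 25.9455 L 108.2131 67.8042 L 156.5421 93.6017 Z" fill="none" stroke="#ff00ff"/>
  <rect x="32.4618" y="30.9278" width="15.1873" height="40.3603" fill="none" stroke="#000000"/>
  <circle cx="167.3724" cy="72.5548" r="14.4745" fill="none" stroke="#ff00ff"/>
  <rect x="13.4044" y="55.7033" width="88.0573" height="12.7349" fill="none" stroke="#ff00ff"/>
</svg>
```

viewBox `0 0 208.6569 110.9567` with mm width/height → 1 unit = 1 mm. Flip: y_m = 110.9567 − y_svg.

**Shape 1** — `<polygon>` regular polygon, stroke `#ff00ff` → engrave (S299, F4366). Machine vertices: (128.1456,56.5896) → (168.4548,73.3010) → (185.1662,32.9918) → (144.8570,16.2804) → (128.1456,56.5896). Closed: final G1 returns to the first vertex.

**Shape 2** — `<path>` rectangle, stroke `#ff00ff` → engrave (S299, F4366). Machine vertices: (99.6795,65.2336) → (125.8749,65.2336) → (125.8749,40.3737) → (99.6795,40.3737) → (99.6795,65.2336). Closed: final G1 returns to the first vertex.

**Shape 3** — `<path>` closed polygon, stroke `#ff00ff` → engrave (S299, F4366). Machine vertices: (23.0742,29.9582) → (136.8019,85.0112) → (108.2131,43.1525) → (156.5421,17.3550) → (23.0742,29.9582). Closed: final G1 returns to the first vertex.

**Shape 4** — `<rect>` rectangle, stroke `#000000` → score (S594, F1857). Machine vertices: (32.4618,80.0289) → (47.6491,80.0289) → (47.6491,39.6686) → (32.4618,39.6686) → (32.4618,80.0289). Closed: final G1 returns to the first vertex.

**Shape 5** — `<circle>` circle, stroke `#ff00ff` → engrave (S299, F4366). Machine vertices: (181.8469,38.4019) → (177.6074,48.6369) → (167.3724,52.8764) → (157.1374,48.6369) → (152.8979,38.4019) → (157.1374,28.1669) → (167.3724,23.9274) → (177.6074,28.1669) → (181.8469,38.4019). Closed: final G1 returns to the first vertex.

**Shape 6** — `<rect>` rectangle, stroke `#ff00ff` → engrave (S299, F4366). Machine vertices: (13.4044,55.2534) → (101.4617,55.2534) → (101.4617,42.5185) → (13.4044,42.5185) → (13.4044,55.2534). Closed: final G1 returns to the first vertex.

; Generated by LaserGRBL
G21
G90
G00 X128.1456 Y56.5896
M3 S299
G1 X168.4548 Y73.3010 F4366
G1 X185.1662 Y32.9918 F4366
G1 X144.8570 Y16.2804 F4366
G1 X128.1456 Y56.5896 F4366
M5
G00 X99.6795 Y65.2336
M3 S299
G1 X125.8749 Y65.2336 F4366
G1 X125.8749 Y40.3737 F4366
G1 X99.6795 Y40.3737 F4366
G1 X99.6795 Y65.2336 F4366
M5
G00 X23.0742 Y29.9582
M3 S299
G1 X136.8019 Y85.0112 F4366
G1 X108.2131 Y43.1525 F4366
G1 X156.5421 Y17.3550 F4366
G1 X23.0742 Y29.9582 F4366
M5
G00 X32.4618 Y80.0289
M3 S594
G1 X47.6491 Y80.0289 F1857
G1 X47.6491 Y39.6686 F1857
G1 X32.4618 Y39.6686 F1857
G1 X32.4618 Y80.0289 F1857
M5
G00 X181.8469 Y38.4019
M3 S299
G1 X177.6074 Y48.6369 F4366
G1 X167.3724 Y52.8764 F4366
G1 X157.1374 Y48.6369 F4366
G1 X152.8979 Y38.4019 F4366
G1 X157.1374 Y28.1669 F4366
G1 X167.3724 Y23.9274 F4366
G1 X177.6074 Y28.1669 F4366
G1 X181.8469 Y38.4019 F4366
M5
G00 X13.4044 Y55.2534
M3 S299
G1 X101.4617 Y55.2534 F4366
G1 X101.4617 Y42.5185 F4366
G1 X13.4044 Y42.5185 F4366
G1 X13.4044 Y55.2534 F4366
M5
G00 X0.0000 Y0.0000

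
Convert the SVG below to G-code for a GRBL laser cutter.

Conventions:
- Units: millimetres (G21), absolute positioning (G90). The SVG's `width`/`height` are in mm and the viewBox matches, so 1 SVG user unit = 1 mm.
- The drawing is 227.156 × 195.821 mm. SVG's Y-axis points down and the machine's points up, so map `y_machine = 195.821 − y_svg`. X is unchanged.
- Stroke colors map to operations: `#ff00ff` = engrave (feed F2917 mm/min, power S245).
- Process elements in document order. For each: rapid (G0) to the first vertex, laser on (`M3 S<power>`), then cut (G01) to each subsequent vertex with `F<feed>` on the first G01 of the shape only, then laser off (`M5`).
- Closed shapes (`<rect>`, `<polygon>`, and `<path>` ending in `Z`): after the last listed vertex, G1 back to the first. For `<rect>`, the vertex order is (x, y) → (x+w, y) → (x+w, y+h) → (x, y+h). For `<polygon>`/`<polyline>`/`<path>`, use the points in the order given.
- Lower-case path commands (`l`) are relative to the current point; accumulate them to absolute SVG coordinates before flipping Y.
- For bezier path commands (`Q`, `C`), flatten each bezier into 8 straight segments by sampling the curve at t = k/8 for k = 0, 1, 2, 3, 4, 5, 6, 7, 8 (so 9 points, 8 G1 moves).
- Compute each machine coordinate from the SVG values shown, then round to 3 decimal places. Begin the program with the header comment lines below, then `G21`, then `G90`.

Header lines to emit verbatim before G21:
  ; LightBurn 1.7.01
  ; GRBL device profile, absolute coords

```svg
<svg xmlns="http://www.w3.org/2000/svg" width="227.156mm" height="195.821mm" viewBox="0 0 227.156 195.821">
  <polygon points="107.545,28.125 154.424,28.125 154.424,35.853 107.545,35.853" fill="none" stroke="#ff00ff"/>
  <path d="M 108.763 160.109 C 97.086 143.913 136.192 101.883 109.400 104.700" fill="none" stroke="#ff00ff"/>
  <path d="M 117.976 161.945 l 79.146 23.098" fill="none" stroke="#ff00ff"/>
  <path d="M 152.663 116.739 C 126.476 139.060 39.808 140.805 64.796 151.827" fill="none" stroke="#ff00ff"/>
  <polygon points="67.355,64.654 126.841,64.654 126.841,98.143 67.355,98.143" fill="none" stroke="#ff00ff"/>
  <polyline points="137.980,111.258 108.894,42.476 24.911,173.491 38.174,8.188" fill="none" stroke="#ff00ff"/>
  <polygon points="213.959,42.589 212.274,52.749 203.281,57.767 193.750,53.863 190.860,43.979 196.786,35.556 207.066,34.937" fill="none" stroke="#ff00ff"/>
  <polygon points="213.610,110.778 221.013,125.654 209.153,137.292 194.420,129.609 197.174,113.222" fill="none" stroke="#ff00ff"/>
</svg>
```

Since the viewBox matches the mm dimensions, user units are millimetres directly. The only transform is the Y-flip y_m = 195.821 − y_svg.

Shape 1 is a rectangle drawn with `<polygon>`. Its stroke #ff00ff means engrave at S245, F2917. After flipping Y the toolpath is (107.545,167.696) → (154.424,167.696) → (154.424,159.968) → (107.545,159.968) → (107.545,167.696), returning to the start.

Shape 2 is a cubic bezier drawn with `<path>`. Its stroke #ff00ff means engrave at S245, F2917. After flipping Y the toolpath is (108.763,35.712) → (106.537,42.858) → (107.704,51.598) → (110.897,61.104) → (114.750,70.546) → (117.893,79.098) → (118.961,85.929) → (116.586,90.213) → (109.400,91.121).

Shape 3 is a line segment drawn with `<path>`. Its stroke #ff00ff means engrave at S245, F2917. After flipping Y the toolpath is (117.976,33.876) → (197.122,10.778).

Shape 4 is a cubic bezier drawn with `<path>`. Its stroke #ff00ff means engrave at S245, F2917. After flipping Y the toolpath is (152.663,79.082) → (140.344,71.618) → (124.372,65.733) → (106.765,61.077) → (89.539,57.301) → (74.712,54.054) → (64.301,50.988) → (60.323,47.751) → (64.796,43.994).

Shape 5 is a rectangle drawn with `<polygon>`. Its stroke #ff00ff means engrave at S245, F2917. After flipping Y the toolpath is (67.355,131.167) → (126.841,131.167) → (126.841,97.678) → (67.355,97.678) → (67.355,131.167), returning to the start.

Shape 6 is a open polyline drawn with `<polyline>`. Its stroke #ff00ff means engrave at S245, F2917. After flipping Y the toolpath is (137.980,84.563) → (108.894,153.345) → (24.911,22.330) → (38.174,187.633).

Shape 7 is a regular polygon drawn with `<polygon>`. Its stroke #ff00ff means engrave at S245, F2917. After flipping Y the toolpath is (213.959,153.232) → (212.274,143.072) → (203.281,138.054) → (193.750,141.958) → (190.860,151.842) → (196.786,160.265) → (207.066,160.884) → (213.959,153.232), returning to the start.

Shape 8 is a regular polygon drawn with `<polygon>`. Its stroke #ff00ff means engrave at S245, F2917. After flipping Y the toolpath is (213.610,85.043) → (221.013,70.167) → (209.153,58.529) → (194.420,66.212) → (197.174,82.599) → (213.610,85.043), returning to the start.

; LightBurn 1.7.01
; GRBL device profile, absolute coords
G21
G90
G0 X107.545 Y167.696
M3 S245
G01 X154.424 Y167.696 F2917
G01 X154.424 Y159.968
G01 X107.545 Y159.968
G01 X107.545 Y167.696
M5
G0 X108.763 Y35.712
M3 S245
G01 X106.537 Y42.858 F2917
G01 X107.704 Y51.598
G01 X110.897 Y61.104
G01 X114.750 Y70.546
G01 X117.893 Y79.098
G01 X118.961 Y85.929
G01 X116.586 Y90.213
G01 X109.400 Y91.121
M5
G0 X117.976 Y33.876
M3 S245
G01 X197.122 Y10.778 F2917
M5
G0 X152.663 Y79.082
M3 S245
G01 X140.344 Y71.618 F2917
G01 X124.372 Y65.733
G01 X106.765 Y61.077
G01 X89.539 Y57.301
G01 X74.712 Y54.054
G01 X64.301 Y50.988
G01 X60.323 Y47.751
G01 X64.796 Y43.994
M5
G0 X67.355 Y131.167
M3 S245
G01 X126.841 Y131.167 F2917
G01 X126.841 Y97.678
G01 X67.355 Y97.678
G01 X67.355 Y131.167
M5
G0 X137.980 Y84.563
M3 S245
G01 X108.894 Y153.345 F2917
G01 X24.911 Y22.330
G01 X38.174 Y187.633
M5
G0 X213.959 Y153.232
M3 S245
G01 X212.274 Y143.072 F2917
G01 X203.281 Y138.054
G01 X193.750 Y141.958
G01 X190.860 Y151.842
G01 X196.786 Y160.265
G01 X207.066 Y160.884
G01 X213.959 Y153.232
M5
G0 X213.610 Y85.043
M3 S245
G01 X221.013 Y70.167 F2917
G01 X209.153 Y58.529
G01 X194.420 Y66.212
G01 X197.174 Y82.599
G01 X213.610 Y85.043
M5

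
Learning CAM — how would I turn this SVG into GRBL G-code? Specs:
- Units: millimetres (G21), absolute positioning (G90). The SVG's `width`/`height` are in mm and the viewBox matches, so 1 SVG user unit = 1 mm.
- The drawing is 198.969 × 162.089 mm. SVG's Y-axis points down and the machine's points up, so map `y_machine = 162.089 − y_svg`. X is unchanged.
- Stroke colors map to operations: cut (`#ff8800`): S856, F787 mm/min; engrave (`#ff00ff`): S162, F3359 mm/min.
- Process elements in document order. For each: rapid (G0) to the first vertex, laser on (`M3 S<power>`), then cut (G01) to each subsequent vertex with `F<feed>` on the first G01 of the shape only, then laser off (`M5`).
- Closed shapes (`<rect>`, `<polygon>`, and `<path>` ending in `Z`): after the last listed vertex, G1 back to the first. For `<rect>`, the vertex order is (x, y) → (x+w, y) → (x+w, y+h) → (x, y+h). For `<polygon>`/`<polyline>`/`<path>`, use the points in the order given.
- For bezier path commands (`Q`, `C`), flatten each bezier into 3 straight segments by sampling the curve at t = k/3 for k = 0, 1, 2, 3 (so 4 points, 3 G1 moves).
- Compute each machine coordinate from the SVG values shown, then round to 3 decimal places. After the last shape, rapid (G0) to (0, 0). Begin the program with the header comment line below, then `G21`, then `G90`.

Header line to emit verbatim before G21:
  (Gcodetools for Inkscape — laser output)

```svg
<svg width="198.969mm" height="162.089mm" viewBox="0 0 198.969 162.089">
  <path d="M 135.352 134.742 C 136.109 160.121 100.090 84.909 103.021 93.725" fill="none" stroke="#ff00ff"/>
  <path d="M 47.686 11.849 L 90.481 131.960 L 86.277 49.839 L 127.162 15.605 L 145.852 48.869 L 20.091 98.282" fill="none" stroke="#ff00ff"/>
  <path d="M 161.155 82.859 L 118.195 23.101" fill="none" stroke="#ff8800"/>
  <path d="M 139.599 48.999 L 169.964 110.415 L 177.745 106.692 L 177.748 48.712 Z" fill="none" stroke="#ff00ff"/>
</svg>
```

(Gcodetools for Inkscape — laser output)
G21
G90
G0 X135.352 Y27.347
M3 S162
G01 X126.655 Y28.661 F3359
G01 X110.269 Y56.008
G01 X103.021 Y68.364
M5
G0 X47.686 Y150.240
M3 S162
G01 X90.481 Y30.129 F3359
G01 X86.277 Y112.250
G01 X127.162 Y146.484
G01 X145.852 Y113.220
G01 X20.091 Y63.807
M5
G0 X161.155 Y79.230
M3 S856
G01 X118.195 Y138.988 F787
M5
G0 X139.599 Y113.090
M3 S162
G01 X169.964 Y51.674 F3359
G01 X177.745 Y55.397
G01 X177.748 Y113.377
G01 X139.599 Y113.090
M5
G0 X0.000 Y0.000

Since the viewBox matches the mm dimensions, user units are millimetres directly. The only transform is the Y-flip y_m = 162.089 − y_svg.

Shape 1 is a cubic bezier drawn with `<path>`. Its stroke #ff00ff means engrave at S162, F3359. After flipping Y the toolpath is (135.352,27.347) → (126.655,28.661) → (110.269,56.008) → (103.021,68.364).

Shape 2 is a open polyline drawn with `<path>`. Its stroke #ff00ff means engrave at S162, F3359. After flipping Y the toolpath is (47.686,150.240) → (90.481,30.129) → (86.277,112.250) → (127.162,146.484) → (145.852,113.220) → (20.091,63.807).

Shape 3 is a line segment drawn with `<path>`. Its stroke #ff8800 means cut at S856, F787. After flipping Y the toolpath is (161.155,79.230) → (118.195,138.988).

Shape 4 is a closed polygon drawn with `<path>`. Its stroke #ff00ff means engrave at S162, F3359. After flipping Y the toolpath is (139.599,113.090) → (169.964,51.674) → (177.745,55.397) → (177.748,113.377) → (139.599,113.090), returning to the start.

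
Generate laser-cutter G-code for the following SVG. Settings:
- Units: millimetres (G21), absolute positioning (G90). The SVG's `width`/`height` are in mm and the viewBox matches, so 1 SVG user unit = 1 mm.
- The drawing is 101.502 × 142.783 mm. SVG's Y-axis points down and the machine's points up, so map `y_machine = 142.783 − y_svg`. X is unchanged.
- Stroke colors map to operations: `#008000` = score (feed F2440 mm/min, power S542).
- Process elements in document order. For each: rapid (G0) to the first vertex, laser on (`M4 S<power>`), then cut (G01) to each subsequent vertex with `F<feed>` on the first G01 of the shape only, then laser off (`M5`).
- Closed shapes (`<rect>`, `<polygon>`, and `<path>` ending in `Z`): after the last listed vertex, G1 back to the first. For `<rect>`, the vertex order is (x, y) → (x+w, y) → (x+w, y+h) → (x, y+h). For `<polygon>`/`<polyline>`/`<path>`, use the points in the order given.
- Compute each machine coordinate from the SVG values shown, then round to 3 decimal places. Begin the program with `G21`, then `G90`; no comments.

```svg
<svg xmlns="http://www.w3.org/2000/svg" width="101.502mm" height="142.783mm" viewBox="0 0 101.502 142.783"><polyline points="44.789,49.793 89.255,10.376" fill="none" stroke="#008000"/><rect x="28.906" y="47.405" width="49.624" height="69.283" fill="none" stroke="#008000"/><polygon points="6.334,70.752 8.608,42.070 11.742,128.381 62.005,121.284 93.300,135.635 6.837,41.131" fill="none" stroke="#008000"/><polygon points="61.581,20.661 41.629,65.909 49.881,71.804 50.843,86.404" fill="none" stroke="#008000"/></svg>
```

G21
G90
G0 X44.789 Y92.990
M4 S542
G01 X89.255 Y132.407 F2440
M5
G0 X28.906 Y95.378
M4 S542
G01 X78.530 Y95.378 F2440
G01 X78.530 Y26.095
G01 X28.906 Y26.095
G01 X28.906 Y95.378
M5
G0 X6.334 Y72.031
M4 S542
G01 X8.608 Y100.713 F2440
G01 X11.742 Y14.402
G01 X62.005 Y21.499
G01 X93.300 Y7.148
G01 X6.837 Y101.652
G01 X6.334 Y72.031
M5
G0 X61.581 Y122.122
M4 S542
G01 X41.629 Y76.874 F2440
G01 X49.881 Y70.979
G01 X50.843 Y56.379
G01 X61.581 Y122.122
M5

Since the viewBox matches the mm dimensions, user units are millimetres directly. The only transform is the Y-flip y_m = 142.783 − y_svg.

Shape 1 is a line segment drawn with `<polyline>`. Its stroke #008000 means score at S542, F2440. After flipping Y the toolpath is (44.789,92.990) → (89.255,132.407).

Shape 2 is a rectangle drawn with `<rect>`. Its stroke #008000 means score at S542, F2440. After flipping Y the toolpath is (28.906,95.378) → (78.530,95.378) → (78.530,26.095) → (28.906,26.095) → (28.906,95.378), returning to the start.

Shape 3 is a closed polygon drawn with `<polygon>`. Its stroke #008000 means score at S542, F2440. After flipping Y the toolpath is (6.334,72.031) → (8.608,100.713) → (11.742,14.402) → (62.005,21.499) → (93.300,7.148) → (6.837,101.652) → (6.334,72.031), returning to the start.

Shape 4 is a closed polygon drawn with `<polygon>`. Its stroke #008000 means score at S542, F2440. After flipping Y the toolpath is (61.581,122.122) → (41.629,76.874) → (49.881,70.979) → (50.843,56.379) → (61.581,122.122), returning to the start.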